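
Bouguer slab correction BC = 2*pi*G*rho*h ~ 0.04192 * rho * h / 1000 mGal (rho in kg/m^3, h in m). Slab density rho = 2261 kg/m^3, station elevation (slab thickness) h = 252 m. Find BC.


BC = 0.04192 * rho * h / 1000
= 0.04192 * 2261 * 252 / 1000
= 23.8848 mGal

23.8848


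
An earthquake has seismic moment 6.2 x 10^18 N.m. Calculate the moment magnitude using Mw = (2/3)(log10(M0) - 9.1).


log10(M0) = log10(6.2 x 10^18) = 18.7924
Mw = 2/3 * (18.7924 - 9.1)
= 2/3 * 9.6924
= 6.46

6.46


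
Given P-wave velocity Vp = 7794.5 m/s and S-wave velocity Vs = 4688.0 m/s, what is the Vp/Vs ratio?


Vp/Vs = 7794.5 / 4688.0
= 1.6626

1.6626


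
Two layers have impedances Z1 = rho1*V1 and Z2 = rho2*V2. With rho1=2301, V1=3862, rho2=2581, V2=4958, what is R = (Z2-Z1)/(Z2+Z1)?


Z1 = 2301 * 3862 = 8886462
Z2 = 2581 * 4958 = 12796598
R = (12796598 - 8886462) / (12796598 + 8886462) = 3910136 / 21683060 = 0.1803

0.1803


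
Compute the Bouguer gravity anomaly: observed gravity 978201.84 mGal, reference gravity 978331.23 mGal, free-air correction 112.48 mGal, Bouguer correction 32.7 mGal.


BA = g_obs - g_ref + FAC - BC
= 978201.84 - 978331.23 + 112.48 - 32.7
= -49.61 mGal

-49.61


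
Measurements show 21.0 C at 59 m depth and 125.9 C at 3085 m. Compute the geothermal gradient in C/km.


dT = 125.9 - 21.0 = 104.9 C
dz = 3085 - 59 = 3026 m
gradient = dT/dz * 1000 = 104.9/3026 * 1000 = 34.6662 C/km

34.6662


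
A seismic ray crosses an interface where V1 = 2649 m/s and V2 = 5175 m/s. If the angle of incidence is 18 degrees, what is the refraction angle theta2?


sin(theta1) = sin(18 deg) = 0.309017
sin(theta2) = V2/V1 * sin(theta1) = 5175/2649 * 0.309017 = 0.603686
theta2 = arcsin(0.603686) = 37.1343 degrees

37.1343


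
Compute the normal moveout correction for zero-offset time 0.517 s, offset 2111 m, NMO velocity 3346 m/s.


x/Vnmo = 2111/3346 = 0.630903
(x/Vnmo)^2 = 0.398038
t0^2 = 0.267289
sqrt(0.267289 + 0.398038) = 0.815676
dt = 0.815676 - 0.517 = 0.298676

0.298676


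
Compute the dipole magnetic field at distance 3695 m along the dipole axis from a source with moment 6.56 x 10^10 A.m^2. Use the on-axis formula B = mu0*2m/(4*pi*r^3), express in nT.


m = 6.56 x 10^10 = 65600000000 A.m^2
2m = 131200000000 A.m^2
r^3 = 3695^3 = 50447927375
B = (4pi*10^-7) * 131200000000 / (4*pi * 50447927375) * 1e9
= 164870.78246 / 633947352120.53 * 1e9
= 260.0701 nT

260.0701


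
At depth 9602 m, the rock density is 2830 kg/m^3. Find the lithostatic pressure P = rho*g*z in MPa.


P = rho * g * z / 1e6
= 2830 * 9.81 * 9602 / 1e6
= 266573604.6 / 1e6
= 266.5736 MPa

266.5736


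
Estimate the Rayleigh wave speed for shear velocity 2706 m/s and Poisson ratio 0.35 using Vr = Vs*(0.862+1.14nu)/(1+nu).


Numerator factor = 0.862 + 1.14*0.35 = 1.261
Denominator = 1 + 0.35 = 1.35
Vr = 2706 * 1.261 / 1.35 = 2527.6 m/s

2527.6


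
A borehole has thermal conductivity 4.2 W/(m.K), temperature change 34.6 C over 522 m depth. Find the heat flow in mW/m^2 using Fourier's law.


q = k * dT / dz * 1000
= 4.2 * 34.6 / 522 * 1000
= 0.278391 * 1000
= 278.3908 mW/m^2

278.3908


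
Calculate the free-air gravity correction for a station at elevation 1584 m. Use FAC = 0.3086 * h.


FAC = 0.3086 * h
= 0.3086 * 1584
= 488.8224 mGal

488.8224


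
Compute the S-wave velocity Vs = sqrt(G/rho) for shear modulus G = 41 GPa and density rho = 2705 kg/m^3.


Convert G to Pa: G = 41e9 Pa
Compute G/rho = 41e9 / 2705 = 15157116.451
Vs = sqrt(15157116.451) = 3893.21 m/s

3893.21


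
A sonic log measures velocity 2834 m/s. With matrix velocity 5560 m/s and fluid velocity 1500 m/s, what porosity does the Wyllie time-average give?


1/V - 1/Vm = 1/2834 - 1/5560 = 0.000173
1/Vf - 1/Vm = 1/1500 - 1/5560 = 0.00048681
phi = 0.000173 / 0.00048681 = 0.3554

0.3554


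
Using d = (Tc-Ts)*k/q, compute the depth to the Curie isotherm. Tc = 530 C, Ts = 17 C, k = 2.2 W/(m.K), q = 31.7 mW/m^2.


T_Curie - T_surf = 530 - 17 = 513 C
Convert q to W/m^2: 31.7 mW/m^2 = 0.0317 W/m^2
d = 513 * 2.2 / 0.0317 = 35602.52 m

35602.52


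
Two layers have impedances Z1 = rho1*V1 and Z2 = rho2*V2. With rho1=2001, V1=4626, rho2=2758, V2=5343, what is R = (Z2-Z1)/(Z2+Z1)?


Z1 = 2001 * 4626 = 9256626
Z2 = 2758 * 5343 = 14735994
R = (14735994 - 9256626) / (14735994 + 9256626) = 5479368 / 23992620 = 0.2284

0.2284


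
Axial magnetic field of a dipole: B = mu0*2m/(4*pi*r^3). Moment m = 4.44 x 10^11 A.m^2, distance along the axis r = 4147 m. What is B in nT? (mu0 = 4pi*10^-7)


m = 4.44 x 10^11 = 444000000000 A.m^2
2m = 888000000000 A.m^2
r^3 = 4147^3 = 71318484523
B = (4pi*10^-7) * 888000000000 / (4*pi * 71318484523) * 1e9
= 1115893.710555 / 896214508170.46 * 1e9
= 1245.119 nT

1245.119


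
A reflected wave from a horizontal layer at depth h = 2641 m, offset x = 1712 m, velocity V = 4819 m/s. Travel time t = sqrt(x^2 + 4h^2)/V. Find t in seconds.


x^2 + 4h^2 = 1712^2 + 4*2641^2 = 2930944 + 27899524 = 30830468
sqrt(30830468) = 5552.5191
t = 5552.5191 / 4819 = 1.1522 s

1.1522


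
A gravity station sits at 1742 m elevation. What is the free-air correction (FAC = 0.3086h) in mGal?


FAC = 0.3086 * h
= 0.3086 * 1742
= 537.5812 mGal

537.5812


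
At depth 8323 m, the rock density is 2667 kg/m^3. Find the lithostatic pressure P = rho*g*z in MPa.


P = rho * g * z / 1e6
= 2667 * 9.81 * 8323 / 1e6
= 217756896.21 / 1e6
= 217.7569 MPa

217.7569


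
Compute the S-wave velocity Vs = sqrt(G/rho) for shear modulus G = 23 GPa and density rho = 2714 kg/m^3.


Convert G to Pa: G = 23e9 Pa
Compute G/rho = 23e9 / 2714 = 8474576.2712
Vs = sqrt(8474576.2712) = 2911.11 m/s

2911.11


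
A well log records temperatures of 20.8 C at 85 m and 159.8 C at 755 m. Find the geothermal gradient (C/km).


dT = 159.8 - 20.8 = 139.0 C
dz = 755 - 85 = 670 m
gradient = dT/dz * 1000 = 139.0/670 * 1000 = 207.4627 C/km

207.4627


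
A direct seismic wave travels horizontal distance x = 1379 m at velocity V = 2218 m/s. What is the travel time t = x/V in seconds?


t = x / V
= 1379 / 2218
= 0.6217 s

0.6217


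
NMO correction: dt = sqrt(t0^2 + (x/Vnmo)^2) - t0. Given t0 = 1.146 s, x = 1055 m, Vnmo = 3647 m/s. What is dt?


x/Vnmo = 1055/3647 = 0.289279
(x/Vnmo)^2 = 0.083682
t0^2 = 1.313316
sqrt(1.313316 + 0.083682) = 1.181947
dt = 1.181947 - 1.146 = 0.035947

0.035947


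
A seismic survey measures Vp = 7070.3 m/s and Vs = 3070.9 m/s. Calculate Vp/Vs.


Vp/Vs = 7070.3 / 3070.9
= 2.3024

2.3024


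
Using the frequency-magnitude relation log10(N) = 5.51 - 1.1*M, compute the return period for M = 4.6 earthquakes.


log10(N) = 5.51 - 1.1*4.6 = 0.45
N = 10^0.45 = 2.818383
T = 1/N = 1/2.818383 = 0.3548 years

0.3548


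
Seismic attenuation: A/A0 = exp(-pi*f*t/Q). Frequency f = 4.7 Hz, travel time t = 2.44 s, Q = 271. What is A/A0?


pi*f*t/Q = pi*4.7*2.44/271 = 0.132944
A/A0 = exp(-0.132944) = 0.875514

0.875514


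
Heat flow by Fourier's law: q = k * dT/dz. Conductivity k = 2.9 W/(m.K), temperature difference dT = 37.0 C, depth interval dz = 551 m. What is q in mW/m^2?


q = k * dT / dz * 1000
= 2.9 * 37.0 / 551 * 1000
= 0.194737 * 1000
= 194.7368 mW/m^2

194.7368


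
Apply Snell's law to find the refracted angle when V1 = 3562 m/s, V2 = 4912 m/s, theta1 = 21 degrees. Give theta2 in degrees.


sin(theta1) = sin(21 deg) = 0.358368
sin(theta2) = V2/V1 * sin(theta1) = 4912/3562 * 0.358368 = 0.49419
theta2 = arcsin(0.49419) = 29.6163 degrees

29.6163


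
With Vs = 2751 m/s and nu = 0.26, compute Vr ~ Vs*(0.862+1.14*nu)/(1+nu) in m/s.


Numerator factor = 0.862 + 1.14*0.26 = 1.1584
Denominator = 1 + 0.26 = 1.26
Vr = 2751 * 1.1584 / 1.26 = 2529.17 m/s

2529.17


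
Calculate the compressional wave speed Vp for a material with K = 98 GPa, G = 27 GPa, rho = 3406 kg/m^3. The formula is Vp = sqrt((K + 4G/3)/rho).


First compute the effective modulus:
K + 4G/3 = 98e9 + 4*27e9/3 = 134000000000.0 Pa
Then divide by density:
134000000000.0 / 3406 = 39342337.0523 Pa/(kg/m^3)
Take the square root:
Vp = sqrt(39342337.0523) = 6272.35 m/s

6272.35


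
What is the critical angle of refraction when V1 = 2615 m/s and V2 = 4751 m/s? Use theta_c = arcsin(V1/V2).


V1/V2 = 2615/4751 = 0.55041
theta_c = arcsin(0.55041) = 33.3952 degrees

33.3952


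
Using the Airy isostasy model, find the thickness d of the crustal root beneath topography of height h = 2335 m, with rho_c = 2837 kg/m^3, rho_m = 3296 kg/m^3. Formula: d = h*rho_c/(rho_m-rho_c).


rho_m - rho_c = 3296 - 2837 = 459
d = 2335 * 2837 / 459
= 6624395 / 459
= 14432.23 m

14432.23


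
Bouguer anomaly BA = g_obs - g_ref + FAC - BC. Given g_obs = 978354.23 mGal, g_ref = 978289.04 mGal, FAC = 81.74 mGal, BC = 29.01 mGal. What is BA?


BA = g_obs - g_ref + FAC - BC
= 978354.23 - 978289.04 + 81.74 - 29.01
= 117.92 mGal

117.92


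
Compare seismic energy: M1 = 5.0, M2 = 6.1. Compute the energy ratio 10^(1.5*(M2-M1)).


M2 - M1 = 6.1 - 5.0 = 1.1
1.5 * 1.1 = 1.65
ratio = 10^1.65 = 44.67

44.67


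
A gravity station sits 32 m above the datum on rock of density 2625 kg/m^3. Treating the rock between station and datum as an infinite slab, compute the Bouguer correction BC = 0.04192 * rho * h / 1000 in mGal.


BC = 0.04192 * rho * h / 1000
= 0.04192 * 2625 * 32 / 1000
= 3.5213 mGal

3.5213


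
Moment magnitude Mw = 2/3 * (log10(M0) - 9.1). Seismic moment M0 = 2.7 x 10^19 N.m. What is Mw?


log10(M0) = log10(2.7 x 10^19) = 19.4314
Mw = 2/3 * (19.4314 - 9.1)
= 2/3 * 10.3314
= 6.89

6.89


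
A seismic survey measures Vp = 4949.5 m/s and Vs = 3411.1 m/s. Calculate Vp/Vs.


Vp/Vs = 4949.5 / 3411.1
= 1.451

1.451


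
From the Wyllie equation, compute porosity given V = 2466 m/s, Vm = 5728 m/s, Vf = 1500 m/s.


1/V - 1/Vm = 1/2466 - 1/5728 = 0.00023093
1/Vf - 1/Vm = 1/1500 - 1/5728 = 0.00049209
phi = 0.00023093 / 0.00049209 = 0.4693

0.4693


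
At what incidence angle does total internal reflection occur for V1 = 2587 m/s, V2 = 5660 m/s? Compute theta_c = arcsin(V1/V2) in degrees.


V1/V2 = 2587/5660 = 0.457067
theta_c = arcsin(0.457067) = 27.198 degrees

27.198


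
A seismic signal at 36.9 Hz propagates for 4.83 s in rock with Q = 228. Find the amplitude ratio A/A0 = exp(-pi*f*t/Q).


pi*f*t/Q = pi*36.9*4.83/228 = 2.455775
A/A0 = exp(-2.455775) = 0.085797

0.085797


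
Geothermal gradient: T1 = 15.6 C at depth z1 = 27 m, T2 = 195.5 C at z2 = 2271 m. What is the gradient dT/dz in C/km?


dT = 195.5 - 15.6 = 179.9 C
dz = 2271 - 27 = 2244 m
gradient = dT/dz * 1000 = 179.9/2244 * 1000 = 80.1693 C/km

80.1693


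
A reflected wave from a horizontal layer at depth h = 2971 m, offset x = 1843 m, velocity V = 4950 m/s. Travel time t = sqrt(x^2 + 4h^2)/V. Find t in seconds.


x^2 + 4h^2 = 1843^2 + 4*2971^2 = 3396649 + 35307364 = 38704013
sqrt(38704013) = 6221.2549
t = 6221.2549 / 4950 = 1.2568 s

1.2568


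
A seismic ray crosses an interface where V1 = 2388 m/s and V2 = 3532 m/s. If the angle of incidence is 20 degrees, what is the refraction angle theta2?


sin(theta1) = sin(20 deg) = 0.34202
sin(theta2) = V2/V1 * sin(theta1) = 3532/2388 * 0.34202 = 0.505869
theta2 = arcsin(0.505869) = 30.3891 degrees

30.3891


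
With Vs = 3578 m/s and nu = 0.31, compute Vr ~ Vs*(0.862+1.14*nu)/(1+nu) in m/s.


Numerator factor = 0.862 + 1.14*0.31 = 1.2154
Denominator = 1 + 0.31 = 1.31
Vr = 3578 * 1.2154 / 1.31 = 3319.62 m/s

3319.62


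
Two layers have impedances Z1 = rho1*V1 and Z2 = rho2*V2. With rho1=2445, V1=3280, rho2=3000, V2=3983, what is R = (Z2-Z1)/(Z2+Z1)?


Z1 = 2445 * 3280 = 8019600
Z2 = 3000 * 3983 = 11949000
R = (11949000 - 8019600) / (11949000 + 8019600) = 3929400 / 19968600 = 0.1968

0.1968


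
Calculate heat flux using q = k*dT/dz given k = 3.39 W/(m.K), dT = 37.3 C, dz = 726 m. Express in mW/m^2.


q = k * dT / dz * 1000
= 3.39 * 37.3 / 726 * 1000
= 0.174169 * 1000
= 174.1694 mW/m^2

174.1694


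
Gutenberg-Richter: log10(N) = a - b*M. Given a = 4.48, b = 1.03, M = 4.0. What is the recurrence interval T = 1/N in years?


log10(N) = 4.48 - 1.03*4.0 = 0.36
N = 10^0.36 = 2.290868
T = 1/N = 1/2.290868 = 0.4365 years

0.4365


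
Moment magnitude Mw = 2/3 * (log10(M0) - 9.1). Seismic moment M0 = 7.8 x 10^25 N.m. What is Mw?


log10(M0) = log10(7.8 x 10^25) = 25.8921
Mw = 2/3 * (25.8921 - 9.1)
= 2/3 * 16.7921
= 11.19

11.19


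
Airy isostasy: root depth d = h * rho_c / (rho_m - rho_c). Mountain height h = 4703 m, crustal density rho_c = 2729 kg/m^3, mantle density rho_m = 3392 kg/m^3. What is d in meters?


rho_m - rho_c = 3392 - 2729 = 663
d = 4703 * 2729 / 663
= 12834487 / 663
= 19358.2 m

19358.2


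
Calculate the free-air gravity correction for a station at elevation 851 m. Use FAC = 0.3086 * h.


FAC = 0.3086 * h
= 0.3086 * 851
= 262.6186 mGal

262.6186


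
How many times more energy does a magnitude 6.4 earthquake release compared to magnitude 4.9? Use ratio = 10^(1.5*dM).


M2 - M1 = 6.4 - 4.9 = 1.5
1.5 * 1.5 = 2.25
ratio = 10^2.25 = 177.83

177.83


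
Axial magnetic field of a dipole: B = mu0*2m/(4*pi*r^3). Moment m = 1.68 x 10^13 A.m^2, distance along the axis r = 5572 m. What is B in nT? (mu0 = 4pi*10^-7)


m = 1.68 x 10^13 = 16800000000000 A.m^2
2m = 33600000000000 A.m^2
r^3 = 5572^3 = 172994909248
B = (4pi*10^-7) * 33600000000000 / (4*pi * 172994909248) * 1e9
= 42223005.264247 / 2173918144007.8 * 1e9
= 19422.5369 nT

19422.5369


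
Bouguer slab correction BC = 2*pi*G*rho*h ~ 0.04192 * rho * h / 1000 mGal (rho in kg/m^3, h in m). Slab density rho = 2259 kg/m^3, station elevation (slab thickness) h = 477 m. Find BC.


BC = 0.04192 * rho * h / 1000
= 0.04192 * 2259 * 477 / 1000
= 45.1706 mGal

45.1706


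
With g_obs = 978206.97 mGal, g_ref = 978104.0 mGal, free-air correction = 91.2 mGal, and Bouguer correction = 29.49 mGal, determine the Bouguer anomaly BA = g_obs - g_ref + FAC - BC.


BA = g_obs - g_ref + FAC - BC
= 978206.97 - 978104.0 + 91.2 - 29.49
= 164.68 mGal

164.68


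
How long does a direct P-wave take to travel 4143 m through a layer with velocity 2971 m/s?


t = x / V
= 4143 / 2971
= 1.3945 s

1.3945


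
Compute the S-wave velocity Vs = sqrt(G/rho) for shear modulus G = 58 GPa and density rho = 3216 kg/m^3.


Convert G to Pa: G = 58e9 Pa
Compute G/rho = 58e9 / 3216 = 18034825.8706
Vs = sqrt(18034825.8706) = 4246.74 m/s

4246.74


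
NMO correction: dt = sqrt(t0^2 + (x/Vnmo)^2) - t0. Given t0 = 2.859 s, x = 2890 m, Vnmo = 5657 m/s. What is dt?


x/Vnmo = 2890/5657 = 0.510871
(x/Vnmo)^2 = 0.26099
t0^2 = 8.173881
sqrt(8.173881 + 0.26099) = 2.904285
dt = 2.904285 - 2.859 = 0.045285

0.045285


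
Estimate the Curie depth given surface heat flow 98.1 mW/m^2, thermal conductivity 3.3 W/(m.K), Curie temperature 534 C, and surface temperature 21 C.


T_Curie - T_surf = 534 - 21 = 513 C
Convert q to W/m^2: 98.1 mW/m^2 = 0.0981 W/m^2
d = 513 * 3.3 / 0.0981 = 17256.88 m

17256.88


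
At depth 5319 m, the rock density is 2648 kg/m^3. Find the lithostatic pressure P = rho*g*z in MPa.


P = rho * g * z / 1e6
= 2648 * 9.81 * 5319 / 1e6
= 138171024.72 / 1e6
= 138.171 MPa

138.171


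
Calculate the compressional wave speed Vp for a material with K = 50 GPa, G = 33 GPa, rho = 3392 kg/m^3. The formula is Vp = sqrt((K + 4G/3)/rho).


First compute the effective modulus:
K + 4G/3 = 50e9 + 4*33e9/3 = 94000000000.0 Pa
Then divide by density:
94000000000.0 / 3392 = 27712264.1509 Pa/(kg/m^3)
Take the square root:
Vp = sqrt(27712264.1509) = 5264.24 m/s

5264.24


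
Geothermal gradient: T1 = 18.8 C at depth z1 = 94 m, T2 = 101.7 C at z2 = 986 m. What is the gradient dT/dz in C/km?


dT = 101.7 - 18.8 = 82.9 C
dz = 986 - 94 = 892 m
gradient = dT/dz * 1000 = 82.9/892 * 1000 = 92.9372 C/km

92.9372


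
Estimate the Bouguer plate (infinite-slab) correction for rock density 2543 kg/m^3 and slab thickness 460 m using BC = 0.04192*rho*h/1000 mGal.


BC = 0.04192 * rho * h / 1000
= 0.04192 * 2543 * 460 / 1000
= 49.0372 mGal

49.0372


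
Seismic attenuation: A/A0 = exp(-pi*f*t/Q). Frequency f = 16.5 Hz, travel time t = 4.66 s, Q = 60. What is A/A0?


pi*f*t/Q = pi*16.5*4.66/60 = 4.025951
A/A0 = exp(-4.025951) = 0.017846

0.017846


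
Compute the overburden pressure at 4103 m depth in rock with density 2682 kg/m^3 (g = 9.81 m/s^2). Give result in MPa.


P = rho * g * z / 1e6
= 2682 * 9.81 * 4103 / 1e6
= 107951653.26 / 1e6
= 107.9517 MPa

107.9517


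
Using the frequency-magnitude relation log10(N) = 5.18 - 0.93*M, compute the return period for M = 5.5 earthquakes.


log10(N) = 5.18 - 0.93*5.5 = 0.065
N = 10^0.065 = 1.161449
T = 1/N = 1/1.161449 = 0.861 years

0.861


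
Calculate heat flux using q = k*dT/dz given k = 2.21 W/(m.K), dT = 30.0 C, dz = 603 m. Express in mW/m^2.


q = k * dT / dz * 1000
= 2.21 * 30.0 / 603 * 1000
= 0.10995 * 1000
= 109.9502 mW/m^2

109.9502


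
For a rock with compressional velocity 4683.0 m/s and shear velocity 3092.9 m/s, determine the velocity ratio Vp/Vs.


Vp/Vs = 4683.0 / 3092.9
= 1.5141

1.5141


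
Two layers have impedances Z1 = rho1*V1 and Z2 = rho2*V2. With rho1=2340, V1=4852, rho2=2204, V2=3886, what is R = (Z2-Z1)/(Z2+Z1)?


Z1 = 2340 * 4852 = 11353680
Z2 = 2204 * 3886 = 8564744
R = (8564744 - 11353680) / (8564744 + 11353680) = -2788936 / 19918424 = -0.14

-0.14


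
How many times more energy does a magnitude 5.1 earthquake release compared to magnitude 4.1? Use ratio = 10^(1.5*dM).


M2 - M1 = 5.1 - 4.1 = 1.0
1.5 * 1.0 = 1.5
ratio = 10^1.5 = 31.62

31.62


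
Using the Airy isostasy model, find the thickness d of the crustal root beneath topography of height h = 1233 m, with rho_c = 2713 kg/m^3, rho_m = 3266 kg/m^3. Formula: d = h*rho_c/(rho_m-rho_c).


rho_m - rho_c = 3266 - 2713 = 553
d = 1233 * 2713 / 553
= 3345129 / 553
= 6049.06 m

6049.06


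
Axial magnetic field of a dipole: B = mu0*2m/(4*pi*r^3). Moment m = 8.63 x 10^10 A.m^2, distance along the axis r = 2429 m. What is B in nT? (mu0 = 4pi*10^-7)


m = 8.63 x 10^10 = 86300000000 A.m^2
2m = 172600000000 A.m^2
r^3 = 2429^3 = 14331199589
B = (4pi*10^-7) * 172600000000 / (4*pi * 14331199589) * 1e9
= 216895.556804 / 180091165383.73 * 1e9
= 1204.3653 nT

1204.3653


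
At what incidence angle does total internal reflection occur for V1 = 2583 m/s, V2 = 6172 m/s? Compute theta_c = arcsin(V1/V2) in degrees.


V1/V2 = 2583/6172 = 0.418503
theta_c = arcsin(0.418503) = 24.7401 degrees

24.7401


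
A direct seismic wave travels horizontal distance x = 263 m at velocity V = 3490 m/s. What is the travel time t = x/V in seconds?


t = x / V
= 263 / 3490
= 0.0754 s

0.0754


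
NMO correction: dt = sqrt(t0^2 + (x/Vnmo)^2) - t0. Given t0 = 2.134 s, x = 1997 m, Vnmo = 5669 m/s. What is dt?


x/Vnmo = 1997/5669 = 0.352267
(x/Vnmo)^2 = 0.124092
t0^2 = 4.553956
sqrt(4.553956 + 0.124092) = 2.16288
dt = 2.16288 - 2.134 = 0.02888

0.02888


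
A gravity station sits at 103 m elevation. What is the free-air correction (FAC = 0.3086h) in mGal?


FAC = 0.3086 * h
= 0.3086 * 103
= 31.7858 mGal

31.7858


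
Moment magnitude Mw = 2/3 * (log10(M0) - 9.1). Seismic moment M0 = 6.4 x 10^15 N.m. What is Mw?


log10(M0) = log10(6.4 x 10^15) = 15.8062
Mw = 2/3 * (15.8062 - 9.1)
= 2/3 * 6.7062
= 4.47

4.47


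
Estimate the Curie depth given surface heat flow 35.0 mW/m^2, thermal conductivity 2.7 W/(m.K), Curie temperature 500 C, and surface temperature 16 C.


T_Curie - T_surf = 500 - 16 = 484 C
Convert q to W/m^2: 35.0 mW/m^2 = 0.035 W/m^2
d = 484 * 2.7 / 0.035 = 37337.14 m

37337.14


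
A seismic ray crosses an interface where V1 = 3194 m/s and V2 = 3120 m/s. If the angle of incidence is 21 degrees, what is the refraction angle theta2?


sin(theta1) = sin(21 deg) = 0.358368
sin(theta2) = V2/V1 * sin(theta1) = 3120/3194 * 0.358368 = 0.350065
theta2 = arcsin(0.350065) = 20.4913 degrees

20.4913


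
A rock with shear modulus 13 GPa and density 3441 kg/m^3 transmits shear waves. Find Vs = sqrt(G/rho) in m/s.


Convert G to Pa: G = 13e9 Pa
Compute G/rho = 13e9 / 3441 = 3777971.5199
Vs = sqrt(3777971.5199) = 1943.7 m/s

1943.7


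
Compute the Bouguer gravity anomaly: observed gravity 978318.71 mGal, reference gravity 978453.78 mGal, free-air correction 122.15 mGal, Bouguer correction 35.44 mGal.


BA = g_obs - g_ref + FAC - BC
= 978318.71 - 978453.78 + 122.15 - 35.44
= -48.36 mGal

-48.36


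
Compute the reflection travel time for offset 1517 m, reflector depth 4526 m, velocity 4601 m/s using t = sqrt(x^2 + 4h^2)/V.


x^2 + 4h^2 = 1517^2 + 4*4526^2 = 2301289 + 81938704 = 84239993
sqrt(84239993) = 9178.2347
t = 9178.2347 / 4601 = 1.9948 s

1.9948


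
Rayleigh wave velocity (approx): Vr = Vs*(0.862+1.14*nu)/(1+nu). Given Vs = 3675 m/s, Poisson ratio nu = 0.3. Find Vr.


Numerator factor = 0.862 + 1.14*0.3 = 1.204
Denominator = 1 + 0.3 = 1.3
Vr = 3675 * 1.204 / 1.3 = 3403.62 m/s

3403.62


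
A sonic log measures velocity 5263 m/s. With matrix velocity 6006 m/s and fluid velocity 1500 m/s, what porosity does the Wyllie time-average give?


1/V - 1/Vm = 1/5263 - 1/6006 = 2.351e-05
1/Vf - 1/Vm = 1/1500 - 1/6006 = 0.00050017
phi = 2.351e-05 / 0.00050017 = 0.047

0.047


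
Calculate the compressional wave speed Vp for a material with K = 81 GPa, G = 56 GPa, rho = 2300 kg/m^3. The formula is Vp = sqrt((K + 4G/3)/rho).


First compute the effective modulus:
K + 4G/3 = 81e9 + 4*56e9/3 = 155666666666.67 Pa
Then divide by density:
155666666666.67 / 2300 = 67681159.4203 Pa/(kg/m^3)
Take the square root:
Vp = sqrt(67681159.4203) = 8226.86 m/s

8226.86


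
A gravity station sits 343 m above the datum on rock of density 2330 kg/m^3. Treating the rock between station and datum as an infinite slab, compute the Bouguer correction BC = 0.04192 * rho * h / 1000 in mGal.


BC = 0.04192 * rho * h / 1000
= 0.04192 * 2330 * 343 / 1000
= 33.502 mGal

33.502


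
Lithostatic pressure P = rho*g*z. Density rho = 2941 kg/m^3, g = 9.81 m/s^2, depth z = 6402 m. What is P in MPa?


P = rho * g * z / 1e6
= 2941 * 9.81 * 6402 / 1e6
= 184705446.42 / 1e6
= 184.7054 MPa

184.7054


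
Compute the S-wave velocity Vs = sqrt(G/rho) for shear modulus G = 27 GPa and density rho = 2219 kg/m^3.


Convert G to Pa: G = 27e9 Pa
Compute G/rho = 27e9 / 2219 = 12167643.0825
Vs = sqrt(12167643.0825) = 3488.21 m/s

3488.21


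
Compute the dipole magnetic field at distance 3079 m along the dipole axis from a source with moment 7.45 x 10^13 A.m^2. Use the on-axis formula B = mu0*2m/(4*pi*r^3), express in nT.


m = 7.45 x 10^13 = 74500000000000 A.m^2
2m = 149000000000000 A.m^2
r^3 = 3079^3 = 29189662039
B = (4pi*10^-7) * 149000000000000 / (4*pi * 29189662039) * 1e9
= 187238922.153952 / 366808111289.97 * 1e9
= 510454.6939 nT

510454.6939


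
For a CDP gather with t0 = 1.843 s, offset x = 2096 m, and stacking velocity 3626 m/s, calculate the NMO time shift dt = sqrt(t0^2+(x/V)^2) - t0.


x/Vnmo = 2096/3626 = 0.578047
(x/Vnmo)^2 = 0.334139
t0^2 = 3.396649
sqrt(3.396649 + 0.334139) = 1.931525
dt = 1.931525 - 1.843 = 0.088525

0.088525


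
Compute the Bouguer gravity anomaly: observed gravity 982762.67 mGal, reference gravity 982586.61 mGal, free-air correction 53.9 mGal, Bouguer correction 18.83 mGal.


BA = g_obs - g_ref + FAC - BC
= 982762.67 - 982586.61 + 53.9 - 18.83
= 211.13 mGal

211.13


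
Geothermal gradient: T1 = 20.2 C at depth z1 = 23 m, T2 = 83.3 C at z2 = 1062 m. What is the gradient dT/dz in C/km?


dT = 83.3 - 20.2 = 63.1 C
dz = 1062 - 23 = 1039 m
gradient = dT/dz * 1000 = 63.1/1039 * 1000 = 60.7315 C/km

60.7315


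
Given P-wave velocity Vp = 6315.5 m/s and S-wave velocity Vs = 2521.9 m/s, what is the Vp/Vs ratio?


Vp/Vs = 6315.5 / 2521.9
= 2.5043

2.5043


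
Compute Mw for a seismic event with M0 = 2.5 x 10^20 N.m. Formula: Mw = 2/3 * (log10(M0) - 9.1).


log10(M0) = log10(2.5 x 10^20) = 20.3979
Mw = 2/3 * (20.3979 - 9.1)
= 2/3 * 11.2979
= 7.53

7.53


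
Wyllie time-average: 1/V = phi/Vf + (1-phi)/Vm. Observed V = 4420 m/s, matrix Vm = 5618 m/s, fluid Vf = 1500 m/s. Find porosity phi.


1/V - 1/Vm = 1/4420 - 1/5618 = 4.825e-05
1/Vf - 1/Vm = 1/1500 - 1/5618 = 0.00048867
phi = 4.825e-05 / 0.00048867 = 0.0987

0.0987


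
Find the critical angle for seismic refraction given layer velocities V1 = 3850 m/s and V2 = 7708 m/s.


V1/V2 = 3850/7708 = 0.499481
theta_c = arcsin(0.499481) = 29.9657 degrees

29.9657


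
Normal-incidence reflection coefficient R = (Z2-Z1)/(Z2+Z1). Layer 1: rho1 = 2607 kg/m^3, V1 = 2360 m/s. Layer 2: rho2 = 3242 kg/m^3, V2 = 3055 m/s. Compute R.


Z1 = 2607 * 2360 = 6152520
Z2 = 3242 * 3055 = 9904310
R = (9904310 - 6152520) / (9904310 + 6152520) = 3751790 / 16056830 = 0.2337

0.2337


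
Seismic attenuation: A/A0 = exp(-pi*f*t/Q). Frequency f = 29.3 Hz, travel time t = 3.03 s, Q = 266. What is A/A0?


pi*f*t/Q = pi*29.3*3.03/266 = 1.048524
A/A0 = exp(-1.048524) = 0.350455

0.350455


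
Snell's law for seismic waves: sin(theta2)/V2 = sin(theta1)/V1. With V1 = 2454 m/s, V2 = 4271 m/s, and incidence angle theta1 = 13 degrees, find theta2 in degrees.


sin(theta1) = sin(13 deg) = 0.224951
sin(theta2) = V2/V1 * sin(theta1) = 4271/2454 * 0.224951 = 0.39151
theta2 = arcsin(0.39151) = 23.0485 degrees

23.0485


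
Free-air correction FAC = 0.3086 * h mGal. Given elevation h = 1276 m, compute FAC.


FAC = 0.3086 * h
= 0.3086 * 1276
= 393.7736 mGal

393.7736


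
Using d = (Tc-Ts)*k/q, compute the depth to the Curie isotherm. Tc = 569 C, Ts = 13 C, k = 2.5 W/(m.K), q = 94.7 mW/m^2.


T_Curie - T_surf = 569 - 13 = 556 C
Convert q to W/m^2: 94.7 mW/m^2 = 0.0947 W/m^2
d = 556 * 2.5 / 0.0947 = 14677.93 m

14677.93


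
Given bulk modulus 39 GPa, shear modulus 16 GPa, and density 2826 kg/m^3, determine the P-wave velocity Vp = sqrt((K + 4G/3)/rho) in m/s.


First compute the effective modulus:
K + 4G/3 = 39e9 + 4*16e9/3 = 60333333333.33 Pa
Then divide by density:
60333333333.33 / 2826 = 21349374.8526 Pa/(kg/m^3)
Take the square root:
Vp = sqrt(21349374.8526) = 4620.54 m/s

4620.54


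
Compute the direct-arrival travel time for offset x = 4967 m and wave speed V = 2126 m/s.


t = x / V
= 4967 / 2126
= 2.3363 s

2.3363


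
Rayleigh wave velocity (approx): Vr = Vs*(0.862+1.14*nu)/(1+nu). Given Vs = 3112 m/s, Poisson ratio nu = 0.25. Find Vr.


Numerator factor = 0.862 + 1.14*0.25 = 1.147
Denominator = 1 + 0.25 = 1.25
Vr = 3112 * 1.147 / 1.25 = 2855.57 m/s

2855.57


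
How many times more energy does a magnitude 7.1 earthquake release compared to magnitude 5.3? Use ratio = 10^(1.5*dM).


M2 - M1 = 7.1 - 5.3 = 1.8
1.5 * 1.8 = 2.7
ratio = 10^2.7 = 501.19

501.19


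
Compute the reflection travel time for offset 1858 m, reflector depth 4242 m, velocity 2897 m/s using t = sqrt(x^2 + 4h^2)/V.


x^2 + 4h^2 = 1858^2 + 4*4242^2 = 3452164 + 71978256 = 75430420
sqrt(75430420) = 8685.0688
t = 8685.0688 / 2897 = 2.998 s

2.998


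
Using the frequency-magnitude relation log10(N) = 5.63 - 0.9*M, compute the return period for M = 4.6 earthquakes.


log10(N) = 5.63 - 0.9*4.6 = 1.49
N = 10^1.49 = 30.902954
T = 1/N = 1/30.902954 = 0.0324 years

0.0324


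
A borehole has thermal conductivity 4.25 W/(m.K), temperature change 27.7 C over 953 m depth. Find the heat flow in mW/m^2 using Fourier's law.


q = k * dT / dz * 1000
= 4.25 * 27.7 / 953 * 1000
= 0.123531 * 1000
= 123.531 mW/m^2

123.531


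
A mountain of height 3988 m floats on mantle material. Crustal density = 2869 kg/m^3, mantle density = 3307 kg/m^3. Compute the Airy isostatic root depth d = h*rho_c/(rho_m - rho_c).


rho_m - rho_c = 3307 - 2869 = 438
d = 3988 * 2869 / 438
= 11441572 / 438
= 26122.31 m

26122.31


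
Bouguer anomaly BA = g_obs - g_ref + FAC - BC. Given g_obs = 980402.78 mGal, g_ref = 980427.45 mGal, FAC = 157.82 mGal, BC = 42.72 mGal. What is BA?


BA = g_obs - g_ref + FAC - BC
= 980402.78 - 980427.45 + 157.82 - 42.72
= 90.43 mGal

90.43


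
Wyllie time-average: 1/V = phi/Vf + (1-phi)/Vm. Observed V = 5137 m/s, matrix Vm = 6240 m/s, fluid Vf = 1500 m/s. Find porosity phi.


1/V - 1/Vm = 1/5137 - 1/6240 = 3.441e-05
1/Vf - 1/Vm = 1/1500 - 1/6240 = 0.00050641
phi = 3.441e-05 / 0.00050641 = 0.0679

0.0679


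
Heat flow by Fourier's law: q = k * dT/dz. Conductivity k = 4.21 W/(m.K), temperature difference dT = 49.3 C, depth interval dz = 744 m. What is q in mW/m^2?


q = k * dT / dz * 1000
= 4.21 * 49.3 / 744 * 1000
= 0.278969 * 1000
= 278.9691 mW/m^2

278.9691


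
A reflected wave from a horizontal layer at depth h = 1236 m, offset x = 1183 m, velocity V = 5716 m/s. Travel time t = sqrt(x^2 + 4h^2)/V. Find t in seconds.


x^2 + 4h^2 = 1183^2 + 4*1236^2 = 1399489 + 6110784 = 7510273
sqrt(7510273) = 2740.4877
t = 2740.4877 / 5716 = 0.4794 s

0.4794


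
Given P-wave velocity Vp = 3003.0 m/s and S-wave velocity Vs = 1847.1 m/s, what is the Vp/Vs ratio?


Vp/Vs = 3003.0 / 1847.1
= 1.6258

1.6258


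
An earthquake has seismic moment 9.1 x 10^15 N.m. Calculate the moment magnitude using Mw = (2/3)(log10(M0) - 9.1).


log10(M0) = log10(9.1 x 10^15) = 15.959
Mw = 2/3 * (15.959 - 9.1)
= 2/3 * 6.859
= 4.57

4.57


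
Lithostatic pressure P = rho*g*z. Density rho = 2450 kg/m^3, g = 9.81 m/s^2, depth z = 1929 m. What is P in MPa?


P = rho * g * z / 1e6
= 2450 * 9.81 * 1929 / 1e6
= 46362550.5 / 1e6
= 46.3626 MPa

46.3626


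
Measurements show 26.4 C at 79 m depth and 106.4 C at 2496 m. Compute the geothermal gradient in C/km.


dT = 106.4 - 26.4 = 80.0 C
dz = 2496 - 79 = 2417 m
gradient = dT/dz * 1000 = 80.0/2417 * 1000 = 33.0989 C/km

33.0989


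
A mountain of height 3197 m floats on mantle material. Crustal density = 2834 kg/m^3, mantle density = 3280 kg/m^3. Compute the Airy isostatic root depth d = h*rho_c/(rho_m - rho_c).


rho_m - rho_c = 3280 - 2834 = 446
d = 3197 * 2834 / 446
= 9060298 / 446
= 20314.57 m

20314.57


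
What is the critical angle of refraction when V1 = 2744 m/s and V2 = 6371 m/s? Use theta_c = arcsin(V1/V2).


V1/V2 = 2744/6371 = 0.430702
theta_c = arcsin(0.430702) = 25.5121 degrees

25.5121


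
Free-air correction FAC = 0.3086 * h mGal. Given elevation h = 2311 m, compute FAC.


FAC = 0.3086 * h
= 0.3086 * 2311
= 713.1746 mGal

713.1746


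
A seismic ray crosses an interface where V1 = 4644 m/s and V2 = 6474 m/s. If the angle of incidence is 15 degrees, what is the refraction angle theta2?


sin(theta1) = sin(15 deg) = 0.258819
sin(theta2) = V2/V1 * sin(theta1) = 6474/4644 * 0.258819 = 0.360808
theta2 = arcsin(0.360808) = 21.1499 degrees

21.1499


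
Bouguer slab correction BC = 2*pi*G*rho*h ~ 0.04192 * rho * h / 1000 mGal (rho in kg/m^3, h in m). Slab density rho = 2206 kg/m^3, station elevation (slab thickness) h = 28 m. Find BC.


BC = 0.04192 * rho * h / 1000
= 0.04192 * 2206 * 28 / 1000
= 2.5893 mGal

2.5893


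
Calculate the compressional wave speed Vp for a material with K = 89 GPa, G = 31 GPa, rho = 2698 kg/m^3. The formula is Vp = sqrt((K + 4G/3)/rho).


First compute the effective modulus:
K + 4G/3 = 89e9 + 4*31e9/3 = 130333333333.33 Pa
Then divide by density:
130333333333.33 / 2698 = 48307388.1888 Pa/(kg/m^3)
Take the square root:
Vp = sqrt(48307388.1888) = 6950.35 m/s

6950.35


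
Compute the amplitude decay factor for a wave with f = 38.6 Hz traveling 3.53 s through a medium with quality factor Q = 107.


pi*f*t/Q = pi*38.6*3.53/107 = 4.000627
A/A0 = exp(-4.000627) = 0.018304

0.018304


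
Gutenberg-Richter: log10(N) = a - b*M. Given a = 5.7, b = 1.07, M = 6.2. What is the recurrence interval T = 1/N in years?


log10(N) = 5.7 - 1.07*6.2 = -0.934
N = 10^-0.934 = 0.116413
T = 1/N = 1/0.116413 = 8.5901 years

8.5901


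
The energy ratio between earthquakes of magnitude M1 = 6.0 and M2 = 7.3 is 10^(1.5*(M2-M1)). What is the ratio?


M2 - M1 = 7.3 - 6.0 = 1.3
1.5 * 1.3 = 1.95
ratio = 10^1.95 = 89.13

89.13


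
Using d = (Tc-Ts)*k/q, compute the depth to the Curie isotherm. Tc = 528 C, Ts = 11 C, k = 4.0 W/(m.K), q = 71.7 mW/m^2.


T_Curie - T_surf = 528 - 11 = 517 C
Convert q to W/m^2: 71.7 mW/m^2 = 0.0717 W/m^2
d = 517 * 4.0 / 0.0717 = 28842.4 m

28842.4


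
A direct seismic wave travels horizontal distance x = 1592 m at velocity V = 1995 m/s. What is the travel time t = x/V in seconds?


t = x / V
= 1592 / 1995
= 0.798 s

0.798


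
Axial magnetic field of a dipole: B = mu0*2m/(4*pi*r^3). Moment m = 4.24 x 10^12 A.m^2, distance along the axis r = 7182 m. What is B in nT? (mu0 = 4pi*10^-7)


m = 4.24 x 10^12 = 4240000000000 A.m^2
2m = 8480000000000 A.m^2
r^3 = 7182^3 = 370455632568
B = (4pi*10^-7) * 8480000000000 / (4*pi * 370455632568) * 1e9
= 10656282.280977 / 4655282775026.35 * 1e9
= 2289.073 nT

2289.073


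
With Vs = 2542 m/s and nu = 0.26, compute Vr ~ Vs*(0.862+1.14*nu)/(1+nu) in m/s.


Numerator factor = 0.862 + 1.14*0.26 = 1.1584
Denominator = 1 + 0.26 = 1.26
Vr = 2542 * 1.1584 / 1.26 = 2337.03 m/s

2337.03


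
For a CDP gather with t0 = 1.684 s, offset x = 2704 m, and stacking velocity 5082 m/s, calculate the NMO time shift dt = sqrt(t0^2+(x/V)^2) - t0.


x/Vnmo = 2704/5082 = 0.532074
(x/Vnmo)^2 = 0.283103
t0^2 = 2.835856
sqrt(2.835856 + 0.283103) = 1.766057
dt = 1.766057 - 1.684 = 0.082057

0.082057


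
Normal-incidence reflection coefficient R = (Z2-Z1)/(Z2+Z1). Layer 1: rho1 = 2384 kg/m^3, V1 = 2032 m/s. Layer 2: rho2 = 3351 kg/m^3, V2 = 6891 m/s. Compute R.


Z1 = 2384 * 2032 = 4844288
Z2 = 3351 * 6891 = 23091741
R = (23091741 - 4844288) / (23091741 + 4844288) = 18247453 / 27936029 = 0.6532

0.6532


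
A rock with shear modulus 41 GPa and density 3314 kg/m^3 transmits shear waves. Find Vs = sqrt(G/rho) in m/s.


Convert G to Pa: G = 41e9 Pa
Compute G/rho = 41e9 / 3314 = 12371756.1859
Vs = sqrt(12371756.1859) = 3517.35 m/s

3517.35


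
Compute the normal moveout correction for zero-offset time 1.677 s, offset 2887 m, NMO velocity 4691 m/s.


x/Vnmo = 2887/4691 = 0.615434
(x/Vnmo)^2 = 0.378759
t0^2 = 2.812329
sqrt(2.812329 + 0.378759) = 1.786362
dt = 1.786362 - 1.677 = 0.109362

0.109362


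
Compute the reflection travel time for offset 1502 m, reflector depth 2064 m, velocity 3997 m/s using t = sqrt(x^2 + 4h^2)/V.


x^2 + 4h^2 = 1502^2 + 4*2064^2 = 2256004 + 17040384 = 19296388
sqrt(19296388) = 4392.7654
t = 4392.7654 / 3997 = 1.099 s

1.099


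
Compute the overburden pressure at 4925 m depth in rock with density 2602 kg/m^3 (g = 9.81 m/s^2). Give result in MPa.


P = rho * g * z / 1e6
= 2602 * 9.81 * 4925 / 1e6
= 125713678.5 / 1e6
= 125.7137 MPa

125.7137


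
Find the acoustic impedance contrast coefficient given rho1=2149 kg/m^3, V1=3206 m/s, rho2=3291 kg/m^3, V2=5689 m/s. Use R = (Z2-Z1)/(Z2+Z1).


Z1 = 2149 * 3206 = 6889694
Z2 = 3291 * 5689 = 18722499
R = (18722499 - 6889694) / (18722499 + 6889694) = 11832805 / 25612193 = 0.462

0.462


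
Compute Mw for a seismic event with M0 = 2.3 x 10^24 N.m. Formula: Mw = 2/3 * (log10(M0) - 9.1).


log10(M0) = log10(2.3 x 10^24) = 24.3617
Mw = 2/3 * (24.3617 - 9.1)
= 2/3 * 15.2617
= 10.17

10.17


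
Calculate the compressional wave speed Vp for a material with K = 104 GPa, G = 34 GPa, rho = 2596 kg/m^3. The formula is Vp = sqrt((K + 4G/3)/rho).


First compute the effective modulus:
K + 4G/3 = 104e9 + 4*34e9/3 = 149333333333.33 Pa
Then divide by density:
149333333333.33 / 2596 = 57524396.5074 Pa/(kg/m^3)
Take the square root:
Vp = sqrt(57524396.5074) = 7584.48 m/s

7584.48


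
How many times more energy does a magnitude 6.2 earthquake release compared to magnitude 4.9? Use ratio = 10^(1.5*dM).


M2 - M1 = 6.2 - 4.9 = 1.3
1.5 * 1.3 = 1.95
ratio = 10^1.95 = 89.13

89.13


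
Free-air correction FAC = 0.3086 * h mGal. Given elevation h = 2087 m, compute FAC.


FAC = 0.3086 * h
= 0.3086 * 2087
= 644.0482 mGal

644.0482


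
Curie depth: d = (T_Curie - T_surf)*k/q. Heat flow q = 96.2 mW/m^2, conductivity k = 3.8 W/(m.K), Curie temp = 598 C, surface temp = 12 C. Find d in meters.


T_Curie - T_surf = 598 - 12 = 586 C
Convert q to W/m^2: 96.2 mW/m^2 = 0.0962 W/m^2
d = 586 * 3.8 / 0.0962 = 23147.61 m

23147.61


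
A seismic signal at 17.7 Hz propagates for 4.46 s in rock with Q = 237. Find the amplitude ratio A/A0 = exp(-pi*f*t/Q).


pi*f*t/Q = pi*17.7*4.46/237 = 1.046429
A/A0 = exp(-1.046429) = 0.35119

0.35119


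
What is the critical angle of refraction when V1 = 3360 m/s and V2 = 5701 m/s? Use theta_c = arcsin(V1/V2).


V1/V2 = 3360/5701 = 0.58937
theta_c = arcsin(0.58937) = 36.1123 degrees

36.1123


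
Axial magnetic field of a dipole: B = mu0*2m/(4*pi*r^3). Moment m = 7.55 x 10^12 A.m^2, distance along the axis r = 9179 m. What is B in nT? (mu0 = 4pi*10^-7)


m = 7.55 x 10^12 = 7550000000000 A.m^2
2m = 15100000000000 A.m^2
r^3 = 9179^3 = 773367842339
B = (4pi*10^-7) * 15100000000000 / (4*pi * 773367842339) * 1e9
= 18975219.627682 / 9718426928059.17 * 1e9
= 1952.4991 nT

1952.4991


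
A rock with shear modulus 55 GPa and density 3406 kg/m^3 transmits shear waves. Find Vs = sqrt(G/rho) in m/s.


Convert G to Pa: G = 55e9 Pa
Compute G/rho = 55e9 / 3406 = 16147974.1632
Vs = sqrt(16147974.1632) = 4018.45 m/s

4018.45


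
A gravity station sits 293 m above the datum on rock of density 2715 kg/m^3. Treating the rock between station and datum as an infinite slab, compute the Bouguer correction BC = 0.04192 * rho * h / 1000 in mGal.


BC = 0.04192 * rho * h / 1000
= 0.04192 * 2715 * 293 / 1000
= 33.3472 mGal

33.3472


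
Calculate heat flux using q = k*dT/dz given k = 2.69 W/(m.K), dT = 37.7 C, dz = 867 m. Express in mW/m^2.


q = k * dT / dz * 1000
= 2.69 * 37.7 / 867 * 1000
= 0.11697 * 1000
= 116.97 mW/m^2

116.97


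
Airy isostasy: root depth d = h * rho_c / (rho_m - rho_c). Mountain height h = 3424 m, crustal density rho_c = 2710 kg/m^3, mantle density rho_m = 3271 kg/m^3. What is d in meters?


rho_m - rho_c = 3271 - 2710 = 561
d = 3424 * 2710 / 561
= 9279040 / 561
= 16540.18 m

16540.18


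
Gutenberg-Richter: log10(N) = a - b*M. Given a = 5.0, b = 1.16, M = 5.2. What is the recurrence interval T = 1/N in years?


log10(N) = 5.0 - 1.16*5.2 = -1.032
N = 10^-1.032 = 0.092897
T = 1/N = 1/0.092897 = 10.7647 years

10.7647


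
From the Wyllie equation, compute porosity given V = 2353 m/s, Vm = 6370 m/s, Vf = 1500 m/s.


1/V - 1/Vm = 1/2353 - 1/6370 = 0.000268
1/Vf - 1/Vm = 1/1500 - 1/6370 = 0.00050968
phi = 0.000268 / 0.00050968 = 0.5258

0.5258


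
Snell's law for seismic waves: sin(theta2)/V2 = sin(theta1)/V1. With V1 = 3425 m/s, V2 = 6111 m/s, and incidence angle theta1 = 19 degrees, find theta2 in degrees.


sin(theta1) = sin(19 deg) = 0.325568
sin(theta2) = V2/V1 * sin(theta1) = 6111/3425 * 0.325568 = 0.58089
theta2 = arcsin(0.58089) = 35.5131 degrees

35.5131


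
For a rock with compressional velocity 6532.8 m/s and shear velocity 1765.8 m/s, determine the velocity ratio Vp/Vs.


Vp/Vs = 6532.8 / 1765.8
= 3.6996

3.6996


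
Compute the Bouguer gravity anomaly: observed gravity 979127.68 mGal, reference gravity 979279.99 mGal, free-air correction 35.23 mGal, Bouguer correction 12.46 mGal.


BA = g_obs - g_ref + FAC - BC
= 979127.68 - 979279.99 + 35.23 - 12.46
= -129.54 mGal

-129.54


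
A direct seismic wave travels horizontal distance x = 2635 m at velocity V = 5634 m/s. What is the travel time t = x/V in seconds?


t = x / V
= 2635 / 5634
= 0.4677 s

0.4677


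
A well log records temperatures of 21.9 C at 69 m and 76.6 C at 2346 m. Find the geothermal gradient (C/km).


dT = 76.6 - 21.9 = 54.7 C
dz = 2346 - 69 = 2277 m
gradient = dT/dz * 1000 = 54.7/2277 * 1000 = 24.0228 C/km

24.0228
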